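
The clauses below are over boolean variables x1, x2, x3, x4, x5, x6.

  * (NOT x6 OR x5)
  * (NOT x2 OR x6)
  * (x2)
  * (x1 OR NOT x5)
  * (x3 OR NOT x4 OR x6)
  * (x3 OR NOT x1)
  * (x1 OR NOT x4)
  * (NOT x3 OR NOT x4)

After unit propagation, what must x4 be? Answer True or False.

False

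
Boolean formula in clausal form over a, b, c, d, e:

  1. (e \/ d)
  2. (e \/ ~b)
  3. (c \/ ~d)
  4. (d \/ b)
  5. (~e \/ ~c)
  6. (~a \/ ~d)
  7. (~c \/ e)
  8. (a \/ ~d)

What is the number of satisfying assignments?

2

Satisfying assignments:
  a=0 b=1 c=0 d=0 e=1
  a=1 b=1 c=0 d=0 e=1
Count: 2.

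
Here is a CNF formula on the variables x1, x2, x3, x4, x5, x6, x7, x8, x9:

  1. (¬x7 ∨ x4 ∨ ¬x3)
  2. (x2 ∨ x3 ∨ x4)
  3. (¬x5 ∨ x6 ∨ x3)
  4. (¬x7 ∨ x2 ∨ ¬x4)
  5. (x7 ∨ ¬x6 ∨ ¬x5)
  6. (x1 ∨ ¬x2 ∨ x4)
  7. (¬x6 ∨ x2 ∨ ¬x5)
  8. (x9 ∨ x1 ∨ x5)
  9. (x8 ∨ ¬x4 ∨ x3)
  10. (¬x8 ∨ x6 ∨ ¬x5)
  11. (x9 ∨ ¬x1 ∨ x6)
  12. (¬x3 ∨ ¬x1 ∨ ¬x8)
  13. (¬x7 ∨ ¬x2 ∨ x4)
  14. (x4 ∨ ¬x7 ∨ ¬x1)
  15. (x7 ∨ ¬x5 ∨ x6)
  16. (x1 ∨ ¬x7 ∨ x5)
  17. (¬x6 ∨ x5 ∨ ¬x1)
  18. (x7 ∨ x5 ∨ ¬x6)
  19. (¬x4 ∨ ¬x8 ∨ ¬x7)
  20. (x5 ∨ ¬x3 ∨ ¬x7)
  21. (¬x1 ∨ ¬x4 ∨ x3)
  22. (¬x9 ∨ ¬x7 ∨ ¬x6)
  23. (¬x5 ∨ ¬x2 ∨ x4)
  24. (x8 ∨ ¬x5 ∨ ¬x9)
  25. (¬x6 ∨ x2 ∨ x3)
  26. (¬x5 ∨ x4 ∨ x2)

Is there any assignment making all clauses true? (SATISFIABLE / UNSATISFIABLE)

SATISFIABLE

Try x1 = True.
The remaining clauses are satisfied by x2 = True, x3 = True, x4 = False, x5 = False, x6 = False, x7 = False, x8 = False, x9 = True.
Every clause has at least one true literal under this assignment.
So x1=True, x2=True, x3=True, x4=False, x5=False, x6=False, x7=False, x8=False, x9=True is a satisfying assignment.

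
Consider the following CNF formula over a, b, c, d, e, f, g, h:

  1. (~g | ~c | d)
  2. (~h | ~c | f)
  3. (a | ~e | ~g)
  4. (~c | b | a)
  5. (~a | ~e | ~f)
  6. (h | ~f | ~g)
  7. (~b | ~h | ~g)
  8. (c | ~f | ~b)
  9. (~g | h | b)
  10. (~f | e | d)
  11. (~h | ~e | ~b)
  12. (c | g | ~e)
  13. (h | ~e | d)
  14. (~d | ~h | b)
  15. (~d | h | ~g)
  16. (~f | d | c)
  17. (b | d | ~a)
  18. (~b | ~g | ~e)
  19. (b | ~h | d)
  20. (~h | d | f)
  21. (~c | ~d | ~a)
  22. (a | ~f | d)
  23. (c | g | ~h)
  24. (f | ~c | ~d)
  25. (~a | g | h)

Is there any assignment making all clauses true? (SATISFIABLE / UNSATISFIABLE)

SATISFIABLE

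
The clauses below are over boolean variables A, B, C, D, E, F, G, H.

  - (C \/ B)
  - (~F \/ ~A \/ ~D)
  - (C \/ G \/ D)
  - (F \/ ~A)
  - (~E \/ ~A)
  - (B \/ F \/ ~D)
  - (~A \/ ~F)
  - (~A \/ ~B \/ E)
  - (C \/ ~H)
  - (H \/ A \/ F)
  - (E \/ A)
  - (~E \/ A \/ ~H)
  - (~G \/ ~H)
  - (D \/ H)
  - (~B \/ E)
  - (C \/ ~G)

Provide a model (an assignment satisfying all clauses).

C occurs only positively in the remaining clauses — set C = True.
Branch on A: take A = False.
  then E is forced to True.
  then H is forced to False.
  then F is forced to True.
  then D is forced to True.
B, G are now unconstrained; take B = False, G = False.

A=False  B=False  C=True  D=True  E=True  F=True  G=False  H=False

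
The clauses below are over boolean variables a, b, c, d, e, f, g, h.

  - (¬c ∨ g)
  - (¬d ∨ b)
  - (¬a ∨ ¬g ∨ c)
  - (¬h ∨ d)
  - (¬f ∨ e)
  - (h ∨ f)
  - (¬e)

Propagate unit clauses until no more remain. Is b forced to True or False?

(¬e) stands alone — e = False.
From (¬f ∨ e) and e = False: f = False.
(h ∨ f): since f = False, the clause reduces to (h). h = True.
(¬h ∨ d) with h = True leaves only d, so d = True.
In (¬d ∨ b), ¬d is now false; b must hold, so b = True.

True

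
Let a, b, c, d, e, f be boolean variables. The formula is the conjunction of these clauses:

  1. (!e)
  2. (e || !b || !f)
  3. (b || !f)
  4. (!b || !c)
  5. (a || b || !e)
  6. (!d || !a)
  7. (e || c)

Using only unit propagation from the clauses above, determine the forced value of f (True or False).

False

(!e) is a unit clause: e = False.
In (e || c), e is now false; c must hold, so c = True.
From (!c || !b) and c = True: b = False.
(b || !f): since b = False, the clause reduces to (!f). f = False.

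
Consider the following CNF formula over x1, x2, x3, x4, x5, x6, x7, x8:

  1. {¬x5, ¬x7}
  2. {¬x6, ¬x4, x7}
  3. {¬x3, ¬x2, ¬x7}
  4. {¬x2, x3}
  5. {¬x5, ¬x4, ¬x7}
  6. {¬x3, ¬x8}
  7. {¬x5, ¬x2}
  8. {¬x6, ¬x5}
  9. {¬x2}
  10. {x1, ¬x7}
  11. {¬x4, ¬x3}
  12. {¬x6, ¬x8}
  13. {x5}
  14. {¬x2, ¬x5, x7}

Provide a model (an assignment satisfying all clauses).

Unit propagation: (¬x2) forces x2 = False.
(x5) is a unit clause, so x5 = True.
Unit propagation: (¬x7) forces x7 = False.
(¬x6) is a unit clause, so x6 = False.
Pure literal: x3 appears only negated; assign x3 = False.
x1, x4, x8 are now unconstrained; take x1 = False, x4 = True, x8 = True.

x1 = 0, x2 = 0, x3 = 0, x4 = 1, x5 = 1, x6 = 0, x7 = 0, x8 = 1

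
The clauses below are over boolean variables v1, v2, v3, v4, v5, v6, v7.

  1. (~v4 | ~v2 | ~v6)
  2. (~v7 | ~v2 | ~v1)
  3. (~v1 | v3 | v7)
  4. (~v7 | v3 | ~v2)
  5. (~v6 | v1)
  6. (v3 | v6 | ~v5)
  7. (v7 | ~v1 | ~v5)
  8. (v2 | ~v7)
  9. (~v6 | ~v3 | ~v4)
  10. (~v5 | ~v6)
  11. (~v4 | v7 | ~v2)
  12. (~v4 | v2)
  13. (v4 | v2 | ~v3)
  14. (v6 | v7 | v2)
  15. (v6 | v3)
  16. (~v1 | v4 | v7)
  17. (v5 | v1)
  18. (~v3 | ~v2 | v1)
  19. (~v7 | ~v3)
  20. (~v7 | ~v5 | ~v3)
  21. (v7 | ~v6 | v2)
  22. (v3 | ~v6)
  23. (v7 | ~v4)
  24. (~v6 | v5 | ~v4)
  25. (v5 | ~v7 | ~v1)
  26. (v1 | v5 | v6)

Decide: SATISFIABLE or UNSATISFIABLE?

v7 = True:
  propagation gives v2=True, v1=False, v3=True; an empty clause results — contradiction.
v7 = False:
  propagation gives v4=False, v1=False, v6=False, v2=True; an empty clause results — contradiction.
Every branch closes, so no satisfying assignment exists.

UNSATISFIABLE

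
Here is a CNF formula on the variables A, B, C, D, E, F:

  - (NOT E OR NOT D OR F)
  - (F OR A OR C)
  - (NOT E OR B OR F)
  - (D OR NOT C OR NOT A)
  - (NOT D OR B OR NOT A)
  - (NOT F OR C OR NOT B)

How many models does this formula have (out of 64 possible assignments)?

26

Case analysis on F and A:
  F=1, A=1: remaining (B,C,D,E) ∈ {(0,0,0,0); (0,0,0,1); (1,1,1,0); (1,1,1,1)} — 4.
  F=1, A=0: D, E free; 3 ways for (B,C) × 2^2 = 12.
  F=0, A=1: 5 of the 16 assignments to (B,C,D,E) work.
  F=0, A=0: 5 of the 16 assignments to (B,C,D,E) work.
Total: 4 + 12 + 5 + 5 = 26.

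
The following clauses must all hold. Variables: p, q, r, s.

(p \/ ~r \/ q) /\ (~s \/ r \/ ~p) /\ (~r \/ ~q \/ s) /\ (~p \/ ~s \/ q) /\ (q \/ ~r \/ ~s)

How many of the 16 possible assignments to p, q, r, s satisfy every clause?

Case analysis on q and r:
  q=T, r=T: remaining (p,s) ∈ {(F,T); (T,T)} — 2.
  q=T, r=F: remaining (p,s) ∈ {(F,F); (F,T); (T,F)} — 3.
  q=F, r=T: remaining (p,s) ∈ {(T,F)} — 1.
  q=F, r=F: remaining (p,s) ∈ {(F,F); (F,T); (T,F)} — 3.
Total: 2 + 3 + 1 + 3 = 9.

9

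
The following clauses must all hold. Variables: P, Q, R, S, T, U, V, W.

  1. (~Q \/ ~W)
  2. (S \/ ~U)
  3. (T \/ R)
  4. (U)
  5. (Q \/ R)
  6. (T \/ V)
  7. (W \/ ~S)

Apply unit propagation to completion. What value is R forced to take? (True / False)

True

(U) is a unit clause: U = True.
(S \/ ~U): since U = True, the clause reduces to (S). S = True.
From (W \/ ~S) and S = True: W = True.
(~W \/ ~Q): since W = True, the clause reduces to (~Q). Q = False.
(R \/ Q): since Q = False, the clause reduces to (R). R = True.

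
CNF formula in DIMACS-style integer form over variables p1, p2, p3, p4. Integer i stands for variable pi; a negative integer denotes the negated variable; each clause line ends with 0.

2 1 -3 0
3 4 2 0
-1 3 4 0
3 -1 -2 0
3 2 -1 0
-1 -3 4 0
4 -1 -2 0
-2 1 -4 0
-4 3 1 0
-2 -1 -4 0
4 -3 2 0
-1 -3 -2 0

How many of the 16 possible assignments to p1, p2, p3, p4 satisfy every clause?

Satisfying assignments:
  p1=0 p2=1 p3=0 p4=0
  p1=0 p2=1 p3=1 p4=0
  p1=1 p2=0 p3=1 p4=1
Count: 3.

3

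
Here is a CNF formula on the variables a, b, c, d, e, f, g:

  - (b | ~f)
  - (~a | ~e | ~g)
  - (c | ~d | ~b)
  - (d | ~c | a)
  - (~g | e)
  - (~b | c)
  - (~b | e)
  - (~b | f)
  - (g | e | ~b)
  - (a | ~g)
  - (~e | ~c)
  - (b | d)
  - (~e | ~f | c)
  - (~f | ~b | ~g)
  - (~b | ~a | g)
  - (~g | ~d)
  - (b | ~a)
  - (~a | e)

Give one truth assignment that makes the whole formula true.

Try a = False.
  then g is forced to False.
Branch on b: take b = False.
  then f is forced to False.
  then d is forced to True.
Branch on c: take c = False.
e is now unconstrained; take e = True.
Check each clause:
  1. (b | ~f) — ~f is true.
  2. (~e | ~a | ~g) — ~g is true.
  3. (c | ~d | ~b) — ~b is true.
  4. (d | a | ~c) — d is true.
  5. (~g | e) — ~g is true.
  6. (~b | c) — ~b is true.
  7. (~b | e) — e is true.
  8. (f | ~b) — ~b is true.
  9. (~b | g | e) — e is true.
  10. (~g | a) — ~g is true.
  11. (~e | ~c) — ~c is true.
  12. (d | b) — d is true.
  13. (~f | ~e | c) — ~f is true.
  14. (~f | ~g | ~b) — ~g is true.
  15. (~a | g | ~b) — ~a is true.
  16. (~d | ~g) — ~g is true.
  17. (b | ~a) — ~a is true.
  18. (~a | e) — e is true.

a=F, b=F, c=F, d=T, e=T, f=F, g=F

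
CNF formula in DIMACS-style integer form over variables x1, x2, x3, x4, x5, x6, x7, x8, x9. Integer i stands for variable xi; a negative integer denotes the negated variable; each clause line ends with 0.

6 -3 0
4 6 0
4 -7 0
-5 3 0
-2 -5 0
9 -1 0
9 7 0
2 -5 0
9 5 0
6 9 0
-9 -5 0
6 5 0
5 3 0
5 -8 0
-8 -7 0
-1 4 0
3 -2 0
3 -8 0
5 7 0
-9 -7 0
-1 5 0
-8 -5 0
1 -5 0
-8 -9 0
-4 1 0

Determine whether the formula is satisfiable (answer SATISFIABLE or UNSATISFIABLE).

UNSATISFIABLE

x5 = True:
  propagation gives x3=True, x6=True, x2=False; an empty clause results — contradiction.
x5 = False:
  propagation gives x9=True, x6=True, x3=True, x8=False; an empty clause results — contradiction.
Every branch closes, so no satisfying assignment exists.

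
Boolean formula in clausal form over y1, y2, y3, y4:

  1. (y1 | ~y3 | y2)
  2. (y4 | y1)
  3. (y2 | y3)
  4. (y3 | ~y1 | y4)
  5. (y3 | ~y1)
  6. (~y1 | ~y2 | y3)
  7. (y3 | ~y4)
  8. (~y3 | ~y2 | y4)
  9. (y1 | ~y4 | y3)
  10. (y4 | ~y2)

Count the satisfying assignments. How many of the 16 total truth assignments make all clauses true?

4

Satisfying assignments:
  y1=0 y2=1 y3=1 y4=1
  y1=1 y2=0 y3=1 y4=0
  y1=1 y2=0 y3=1 y4=1
  y1=1 y2=1 y3=1 y4=1
Count: 4.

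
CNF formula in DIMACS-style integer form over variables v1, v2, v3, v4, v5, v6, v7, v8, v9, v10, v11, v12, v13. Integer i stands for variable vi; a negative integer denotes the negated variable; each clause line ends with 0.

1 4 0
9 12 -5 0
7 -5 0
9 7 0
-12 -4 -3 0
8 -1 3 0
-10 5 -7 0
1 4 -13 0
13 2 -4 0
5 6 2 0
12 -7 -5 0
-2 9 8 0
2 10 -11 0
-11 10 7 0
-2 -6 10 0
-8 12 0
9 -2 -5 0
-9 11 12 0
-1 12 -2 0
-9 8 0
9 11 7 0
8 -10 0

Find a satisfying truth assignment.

Branch on v1: take v1 = False.
  then v4 is forced to True.
Try v2 = False.
  then v13 is forced to True.
The remaining clauses are satisfied by v3 = False, v5 = True, v6 = False, v7 = True, v8 = True, v9 = True, v10 = True, v11 = True, v12 = True.

v1=False, v2=False, v3=False, v4=True, v5=True, v6=False, v7=True, v8=True, v9=True, v10=True, v11=True, v12=True, v13=True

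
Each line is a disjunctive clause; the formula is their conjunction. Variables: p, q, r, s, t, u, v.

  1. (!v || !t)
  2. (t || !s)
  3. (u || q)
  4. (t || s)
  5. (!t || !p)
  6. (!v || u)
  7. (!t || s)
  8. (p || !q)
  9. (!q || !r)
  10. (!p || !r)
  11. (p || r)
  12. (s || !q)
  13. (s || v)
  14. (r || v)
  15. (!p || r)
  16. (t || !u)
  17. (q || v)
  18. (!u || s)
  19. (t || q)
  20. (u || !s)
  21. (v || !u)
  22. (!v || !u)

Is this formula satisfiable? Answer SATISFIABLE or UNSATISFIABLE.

UNSATISFIABLE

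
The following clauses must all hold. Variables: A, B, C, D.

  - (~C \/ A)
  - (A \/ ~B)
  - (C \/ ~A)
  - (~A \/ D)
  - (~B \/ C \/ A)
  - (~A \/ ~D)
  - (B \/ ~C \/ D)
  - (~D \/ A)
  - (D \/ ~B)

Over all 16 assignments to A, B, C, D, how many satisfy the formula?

1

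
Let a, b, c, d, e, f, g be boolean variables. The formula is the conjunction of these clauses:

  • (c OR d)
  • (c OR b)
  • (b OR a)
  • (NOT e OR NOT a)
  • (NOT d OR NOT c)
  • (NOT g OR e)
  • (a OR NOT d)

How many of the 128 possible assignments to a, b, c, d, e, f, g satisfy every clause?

12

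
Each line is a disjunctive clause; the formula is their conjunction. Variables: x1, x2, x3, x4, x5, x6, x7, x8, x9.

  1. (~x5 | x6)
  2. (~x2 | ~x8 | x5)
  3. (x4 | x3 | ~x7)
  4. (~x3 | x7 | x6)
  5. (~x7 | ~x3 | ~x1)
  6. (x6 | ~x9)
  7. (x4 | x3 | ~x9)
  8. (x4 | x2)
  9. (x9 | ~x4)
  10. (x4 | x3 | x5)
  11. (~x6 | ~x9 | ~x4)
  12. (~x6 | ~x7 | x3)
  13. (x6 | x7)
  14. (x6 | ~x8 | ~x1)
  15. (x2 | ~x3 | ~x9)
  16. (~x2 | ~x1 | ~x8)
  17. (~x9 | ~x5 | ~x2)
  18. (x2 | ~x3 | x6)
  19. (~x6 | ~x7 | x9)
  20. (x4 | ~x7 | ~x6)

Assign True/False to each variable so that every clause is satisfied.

x1=False, x2=True, x3=False, x4=False, x5=True, x6=True, x7=False, x8=True, x9=False

x1 occurs only negated in the remaining clauses — set x1 = False.
Set x2 = True and propagate.
The remaining clauses are satisfied by x3 = False, x4 = False, x5 = True, x6 = True, x7 = False, x8 = True, x9 = False.
Check each clause:
  1. (x6 | ~x5) — x6 is true.
  2. (~x2 | x5 | ~x8) — x5 is true.
  3. (x4 | x3 | ~x7) — ~x7 is true.
  4. (x6 | x7 | ~x3) — ~x3 is true.
  5. (~x7 | ~x1 | ~x3) — ~x7 is true.
  6. (~x9 | x6) — x6 is true.
  7. (~x9 | x3 | x4) — ~x9 is true.
  8. (x2 | x4) — x2 is true.
  9. (x9 | ~x4) — ~x4 is true.
  10. (x5 | x4 | x3) — x5 is true.
  11. (~x4 | ~x9 | ~x6) — ~x4 is true.
  12. (~x7 | ~x6 | x3) — ~x7 is true.
  13. (x6 | x7) — x6 is true.
  14. (~x8 | ~x1 | x6) — x6 is true.
  15. (~x9 | ~x3 | x2) — x2 is true.
  16. (~x1 | ~x8 | ~x2) — ~x1 is true.
  17. (~x9 | ~x5 | ~x2) — ~x9 is true.
  18. (x6 | x2 | ~x3) — x2 is true.
  19. (~x7 | x9 | ~x6) — ~x7 is true.
  20. (~x7 | ~x6 | x4) — ~x7 is true.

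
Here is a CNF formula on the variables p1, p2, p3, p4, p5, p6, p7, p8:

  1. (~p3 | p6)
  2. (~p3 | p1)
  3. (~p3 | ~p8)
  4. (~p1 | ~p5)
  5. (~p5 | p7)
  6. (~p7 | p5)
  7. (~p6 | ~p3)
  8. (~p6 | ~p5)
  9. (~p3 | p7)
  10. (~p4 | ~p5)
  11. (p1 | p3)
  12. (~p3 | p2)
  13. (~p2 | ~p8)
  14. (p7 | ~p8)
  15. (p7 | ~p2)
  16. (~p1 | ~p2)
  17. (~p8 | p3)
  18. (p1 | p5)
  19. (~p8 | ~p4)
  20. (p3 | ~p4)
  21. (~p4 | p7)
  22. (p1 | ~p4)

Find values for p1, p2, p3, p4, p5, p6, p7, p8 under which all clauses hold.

p1 = T, p2 = F, p3 = F, p4 = F, p5 = F, p6 = F, p7 = F, p8 = F

Check each clause:
  1. (~p3 | p6) — ~p3 is true.
  2. (p1 | ~p3) — p1 is true.
  3. (~p3 | ~p8) — ~p8 is true.
  4. (~p1 | ~p5) — ~p5 is true.
  5. (p7 | ~p5) — ~p5 is true.
  6. (p5 | ~p7) — ~p7 is true.
  7. (~p3 | ~p6) — ~p6 is true.
  8. (~p6 | ~p5) — ~p6 is true.
  9. (p7 | ~p3) — ~p3 is true.
  10. (~p4 | ~p5) — ~p5 is true.
  11. (p3 | p1) — p1 is true.
  12. (p2 | ~p3) — ~p3 is true.
  13. (~p2 | ~p8) — ~p8 is true.
  14. (~p8 | p7) — ~p8 is true.
  15. (~p2 | p7) — ~p2 is true.
  16. (~p2 | ~p1) — ~p2 is true.
  17. (~p8 | p3) — ~p8 is true.
  18. (p5 | p1) — p1 is true.
  19. (~p4 | ~p8) — ~p8 is true.
  20. (p3 | ~p4) — ~p4 is true.
  21. (~p4 | p7) — ~p4 is true.
  22. (p1 | ~p4) — p1 is true.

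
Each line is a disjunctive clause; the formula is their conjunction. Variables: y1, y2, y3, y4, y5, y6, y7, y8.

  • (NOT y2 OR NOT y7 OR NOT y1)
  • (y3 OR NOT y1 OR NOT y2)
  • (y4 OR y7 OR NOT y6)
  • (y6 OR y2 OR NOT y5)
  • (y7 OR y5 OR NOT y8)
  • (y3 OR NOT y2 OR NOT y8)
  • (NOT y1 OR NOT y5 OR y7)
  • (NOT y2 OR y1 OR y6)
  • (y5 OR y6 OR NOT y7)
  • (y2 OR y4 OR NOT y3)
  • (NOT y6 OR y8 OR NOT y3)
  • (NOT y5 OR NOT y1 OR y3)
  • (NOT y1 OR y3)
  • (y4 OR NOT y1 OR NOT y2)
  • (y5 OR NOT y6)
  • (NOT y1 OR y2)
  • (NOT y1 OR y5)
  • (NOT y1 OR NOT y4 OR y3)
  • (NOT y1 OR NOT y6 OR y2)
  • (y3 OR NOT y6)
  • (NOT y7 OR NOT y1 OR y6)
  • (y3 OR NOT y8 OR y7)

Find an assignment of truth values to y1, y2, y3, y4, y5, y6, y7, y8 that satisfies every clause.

Try y1 = False.
Set y2 = True and propagate.
  then y6 is forced to True.
  then y5 is forced to True.
  then y3 is forced to True.
  then y8 is forced to True.
Branch on y4: take y4 = False.
  then y7 is forced to True.
Every clause has at least one true literal under this assignment.

y1 = F, y2 = T, y3 = T, y4 = F, y5 = T, y6 = T, y7 = T, y8 = T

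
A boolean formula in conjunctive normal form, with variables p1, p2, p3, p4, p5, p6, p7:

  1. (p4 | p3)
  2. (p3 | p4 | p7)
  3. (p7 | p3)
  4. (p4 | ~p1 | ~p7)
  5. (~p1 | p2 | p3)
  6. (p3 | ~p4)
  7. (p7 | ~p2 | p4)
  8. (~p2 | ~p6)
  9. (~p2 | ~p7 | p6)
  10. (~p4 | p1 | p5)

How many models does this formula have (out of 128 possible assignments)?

Split on p4, then p3.
  p4=T, p3=T: 15 of the 32 assignments to (p1,p2,p5,p6,p7) work.
  p4=T, p3=F: a clause becomes empty — 0.
  p4=F, p3=T: p5, p6 free; 3 ways for (p1,p2,p7) × 2^2 = 12.
  p4=F, p3=F: a clause becomes empty — 0.
Total: 15 + 0 + 12 + 0 = 27.

27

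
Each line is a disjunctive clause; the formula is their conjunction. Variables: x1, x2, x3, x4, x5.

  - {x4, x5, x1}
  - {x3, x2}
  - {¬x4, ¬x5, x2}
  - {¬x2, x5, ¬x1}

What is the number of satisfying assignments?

15

Case analysis on x2 and x5:
  x2=T, x5=T: x1, x3, x4 free → 2^3 = 8.
  x2=T, x5=F: remaining (x1,x3,x4) ∈ {(F,F,T); (F,T,T)} — 2.
  x2=F, x5=T: remaining (x1,x3,x4) ∈ {(F,T,F); (T,T,F)} — 2.
  x2=F, x5=F: remaining (x1,x3,x4) ∈ {(F,T,T); (T,T,F); (T,T,T)} — 3.
Total: 8 + 2 + 2 + 3 = 15.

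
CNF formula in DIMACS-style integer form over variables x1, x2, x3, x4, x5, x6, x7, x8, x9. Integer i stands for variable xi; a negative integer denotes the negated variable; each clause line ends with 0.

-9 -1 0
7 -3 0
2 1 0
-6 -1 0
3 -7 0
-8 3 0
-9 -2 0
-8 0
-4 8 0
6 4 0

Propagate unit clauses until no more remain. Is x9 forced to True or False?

Unit clause (~x8) sets x8 = False.
(~x4 \/ x8) with x8 = False leaves only ~x4, so x4 = False.
From (x4 \/ x6) and x4 = False: x6 = True.
From (~x6 \/ ~x1) and x6 = True: x1 = False.
From (x1 \/ x2) and x1 = False: x2 = True.
(~x2 \/ ~x9) with x2 = True leaves only ~x9, so x9 = False.

False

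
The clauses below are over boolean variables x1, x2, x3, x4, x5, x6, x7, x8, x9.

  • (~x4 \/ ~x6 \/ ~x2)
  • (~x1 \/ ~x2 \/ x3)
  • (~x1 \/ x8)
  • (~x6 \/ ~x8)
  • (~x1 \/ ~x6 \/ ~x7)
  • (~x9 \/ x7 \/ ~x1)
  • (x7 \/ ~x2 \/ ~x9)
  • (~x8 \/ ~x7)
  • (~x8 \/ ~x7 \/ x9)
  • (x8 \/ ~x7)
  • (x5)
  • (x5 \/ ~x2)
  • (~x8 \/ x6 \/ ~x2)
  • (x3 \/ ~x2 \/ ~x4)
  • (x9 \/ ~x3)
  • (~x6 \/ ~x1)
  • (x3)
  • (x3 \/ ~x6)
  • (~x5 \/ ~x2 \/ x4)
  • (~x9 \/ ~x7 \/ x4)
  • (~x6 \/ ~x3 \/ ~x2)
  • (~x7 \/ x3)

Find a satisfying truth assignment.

x1=F, x2=F, x3=T, x4=T, x5=T, x6=F, x7=F, x8=T, x9=T

Unit propagation: (x5) forces x5 = True.
Unit propagation: (x3) forces x3 = True.
(x9) is a unit clause, so x9 = True.
Pure literal: x1 appears only negated; assign x1 = False.
x2 occurs only negated in the remaining clauses — set x2 = False.
Set x4 = True and propagate.
Set x6 = False and propagate.
For the remaining variables, x7 = False, x8 = True works.
Every clause has at least one true literal under this assignment.
Check each clause:
  1. (~x6 \/ ~x2 \/ ~x4) — ~x6 is true.
  2. (~x2 \/ x3 \/ ~x1) — x3 is true.
  3. (~x1 \/ x8) — x8 is true.
  4. (~x6 \/ ~x8) — ~x6 is true.
  5. (~x7 \/ ~x1 \/ ~x6) — ~x7 is true.
  6. (x7 \/ ~x9 \/ ~x1) — ~x1 is true.
  7. (x7 \/ ~x2 \/ ~x9) — ~x2 is true.
  8. (~x7 \/ ~x8) — ~x7 is true.
  9. (~x8 \/ ~x7 \/ x9) — x9 is true.
  10. (~x7 \/ x8) — x8 is true.
  11. (x5) — x5 is true.
  12. (~x2 \/ x5) — x5 is true.
  13. (~x2 \/ x6 \/ ~x8) — ~x2 is true.
  14. (~x4 \/ x3 \/ ~x2) — x3 is true.
  15. (x9 \/ ~x3) — x9 is true.
  16. (~x6 \/ ~x1) — ~x6 is true.
  17. (x3) — x3 is true.
  18. (~x6 \/ x3) — ~x6 is true.
  19. (~x5 \/ ~x2 \/ x4) — x4 is true.
  20. (~x7 \/ x4 \/ ~x9) — ~x7 is true.
  21. (~x6 \/ ~x2 \/ ~x3) — ~x6 is true.
  22. (x3 \/ ~x7) — ~x7 is true.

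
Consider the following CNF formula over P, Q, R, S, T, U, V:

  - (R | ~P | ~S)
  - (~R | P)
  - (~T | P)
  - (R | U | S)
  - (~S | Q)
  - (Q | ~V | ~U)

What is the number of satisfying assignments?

Split on P, then R.
  P=1, R=1: T free; 11 ways for (Q,S,U,V) × 2^1 = 22.
  P=1, R=0: T free; 3 ways for (Q,S,U,V) × 2^1 = 6.
  P=0, R=1: a clause becomes empty — 0.
  P=0, R=0: 7 of the 32 assignments to (Q,S,T,U,V) work.
Total: 22 + 6 + 0 + 7 = 35.

35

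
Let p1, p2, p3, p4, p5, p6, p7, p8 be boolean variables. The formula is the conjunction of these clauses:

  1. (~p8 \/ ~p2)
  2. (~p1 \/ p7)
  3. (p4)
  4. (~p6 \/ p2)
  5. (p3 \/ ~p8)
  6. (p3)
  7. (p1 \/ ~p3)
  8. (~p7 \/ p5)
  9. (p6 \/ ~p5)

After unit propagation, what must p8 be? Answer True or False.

False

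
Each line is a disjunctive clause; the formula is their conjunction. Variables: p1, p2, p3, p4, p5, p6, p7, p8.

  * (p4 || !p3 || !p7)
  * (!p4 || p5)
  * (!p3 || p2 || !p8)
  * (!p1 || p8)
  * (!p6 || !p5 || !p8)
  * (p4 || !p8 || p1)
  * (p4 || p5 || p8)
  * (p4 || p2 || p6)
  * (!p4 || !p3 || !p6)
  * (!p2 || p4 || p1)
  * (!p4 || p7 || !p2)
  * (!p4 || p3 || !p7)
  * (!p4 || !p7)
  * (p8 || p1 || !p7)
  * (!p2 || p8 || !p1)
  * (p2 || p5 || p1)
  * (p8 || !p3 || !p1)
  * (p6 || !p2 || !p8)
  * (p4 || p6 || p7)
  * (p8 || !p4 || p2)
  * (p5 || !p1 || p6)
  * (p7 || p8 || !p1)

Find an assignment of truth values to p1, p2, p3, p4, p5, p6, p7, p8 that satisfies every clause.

p1=True  p2=True  p3=True  p4=False  p5=False  p6=True  p7=False  p8=True

Check each clause:
  1. (!p7 || !p3 || p4) — !p7 is true.
  2. (p5 || !p4) — !p4 is true.
  3. (p2 || !p8 || !p3) — p2 is true.
  4. (!p1 || p8) — p8 is true.
  5. (!p5 || !p8 || !p6) — !p5 is true.
  6. (p4 || !p8 || p1) — p1 is true.
  7. (p4 || p8 || p5) — p8 is true.
  8. (p6 || p2 || p4) — p2 is true.
  9. (!p3 || !p4 || !p6) — !p4 is true.
  10. (p4 || p1 || !p2) — p1 is true.
  11. (p7 || !p2 || !p4) — !p4 is true.
  12. (!p7 || !p4 || p3) — !p7 is true.
  13. (!p7 || !p4) — !p7 is true.
  14. (p8 || p1 || !p7) — p8 is true.
  15. (p8 || !p2 || !p1) — p8 is true.
  16. (p2 || p5 || p1) — p1 is true.
  17. (!p3 || !p1 || p8) — p8 is true.
  18. (p6 || !p8 || !p2) — p6 is true.
  19. (p4 || p7 || p6) — p6 is true.
  20. (!p4 || p2 || p8) — p8 is true.
  21. (p5 || !p1 || p6) — p6 is true.
  22. (p7 || !p1 || p8) — p8 is true.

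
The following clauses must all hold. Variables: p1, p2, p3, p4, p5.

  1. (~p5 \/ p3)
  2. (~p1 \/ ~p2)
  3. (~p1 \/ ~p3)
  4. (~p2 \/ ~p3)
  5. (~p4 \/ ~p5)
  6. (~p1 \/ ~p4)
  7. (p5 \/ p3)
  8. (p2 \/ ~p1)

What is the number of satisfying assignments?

3

The models are:
  p1=0 p2=0 p3=1 p4=0 p5=0
  p1=0 p2=0 p3=1 p4=0 p5=1
  p1=0 p2=0 p3=1 p4=1 p5=0
Count: 3.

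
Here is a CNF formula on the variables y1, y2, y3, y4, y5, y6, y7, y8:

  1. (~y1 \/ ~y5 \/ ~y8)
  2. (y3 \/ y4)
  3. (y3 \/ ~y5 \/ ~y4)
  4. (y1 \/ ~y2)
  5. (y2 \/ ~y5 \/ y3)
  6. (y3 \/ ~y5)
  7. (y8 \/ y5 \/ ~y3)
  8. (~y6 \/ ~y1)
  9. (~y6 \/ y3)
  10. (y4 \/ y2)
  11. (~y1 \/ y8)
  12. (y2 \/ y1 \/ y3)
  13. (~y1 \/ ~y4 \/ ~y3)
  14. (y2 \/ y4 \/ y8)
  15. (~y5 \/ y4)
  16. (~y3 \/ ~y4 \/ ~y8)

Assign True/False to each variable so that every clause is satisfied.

y6 occurs only negated in the remaining clauses — set y6 = False.
Try y1 = True.
  then y8 is forced to True.
  then y5 is forced to False.
The remaining clauses are satisfied by y2 = True, y3 = True, y4 = False, y7 = True.
Every clause has at least one true literal under this assignment.

y1=1  y2=1  y3=1  y4=0  y5=0  y6=0  y7=1  y8=1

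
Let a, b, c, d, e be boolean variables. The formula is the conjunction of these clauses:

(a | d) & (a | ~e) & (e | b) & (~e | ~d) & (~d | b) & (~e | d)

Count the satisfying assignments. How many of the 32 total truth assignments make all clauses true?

6

Satisfying assignments:
  a=F b=T c=F d=T e=F
  a=F b=T c=T d=T e=F
  a=T b=T c=F d=F e=F
  a=T b=T c=F d=T e=F
  a=T b=T c=T d=F e=F
  a=T b=T c=T d=T e=F
Count: 6.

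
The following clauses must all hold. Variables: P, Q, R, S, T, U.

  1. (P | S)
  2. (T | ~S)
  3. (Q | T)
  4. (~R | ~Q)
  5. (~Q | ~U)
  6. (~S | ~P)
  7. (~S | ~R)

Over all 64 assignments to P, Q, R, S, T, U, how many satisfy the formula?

Case analysis on S and Q:
  S=T, Q=T: remaining (P,R,T,U) ∈ {(F,F,T,F)} — 1.
  S=T, Q=F: remaining (P,R,T,U) ∈ {(F,F,T,F); (F,F,T,T)} — 2.
  S=F, Q=T: remaining (P,R,T,U) ∈ {(T,F,F,F); (T,F,T,F)} — 2.
  S=F, Q=F: remaining (P,R,T,U) ∈ {(T,F,T,F); (T,F,T,T); (T,T,T,F); (T,T,T,T)} — 4.
Total: 1 + 2 + 2 + 4 = 9.

9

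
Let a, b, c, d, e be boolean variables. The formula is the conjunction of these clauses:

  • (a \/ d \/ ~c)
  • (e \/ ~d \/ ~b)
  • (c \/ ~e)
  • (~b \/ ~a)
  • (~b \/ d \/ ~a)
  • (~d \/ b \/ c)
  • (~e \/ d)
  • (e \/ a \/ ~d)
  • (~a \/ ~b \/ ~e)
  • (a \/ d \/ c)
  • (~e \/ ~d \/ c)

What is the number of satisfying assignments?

6

The models are:
  a=0 b=0 c=1 d=1 e=1
  a=0 b=1 c=1 d=1 e=1
  a=1 b=0 c=0 d=0 e=0
  a=1 b=0 c=1 d=0 e=0
  a=1 b=0 c=1 d=1 e=0
  a=1 b=0 c=1 d=1 e=1
That's 6 in total.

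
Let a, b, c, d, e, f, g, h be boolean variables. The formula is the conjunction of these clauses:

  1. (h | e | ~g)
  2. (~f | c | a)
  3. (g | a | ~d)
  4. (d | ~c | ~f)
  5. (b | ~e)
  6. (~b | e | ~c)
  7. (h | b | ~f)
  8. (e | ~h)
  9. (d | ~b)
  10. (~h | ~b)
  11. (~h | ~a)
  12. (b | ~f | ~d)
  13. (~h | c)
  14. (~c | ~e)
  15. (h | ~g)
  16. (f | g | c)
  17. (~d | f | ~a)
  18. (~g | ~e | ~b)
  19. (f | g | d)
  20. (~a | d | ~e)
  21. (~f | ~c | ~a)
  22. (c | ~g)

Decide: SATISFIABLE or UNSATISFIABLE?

Try a = True.
  then h is forced to False.
  then g is forced to False.
For the remaining variables, b = True, c = False, d = True, e = False, f = True works.
So a = T, b = T, c = F, d = T, e = F, f = T, g = F, h = F is a satisfying assignment.

SATISFIABLE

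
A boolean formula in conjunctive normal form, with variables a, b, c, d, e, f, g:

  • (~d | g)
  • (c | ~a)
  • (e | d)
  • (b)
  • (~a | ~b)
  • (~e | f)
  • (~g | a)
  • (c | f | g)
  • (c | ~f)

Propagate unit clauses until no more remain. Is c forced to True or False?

(b) is a unit clause: b = True.
(~a | ~b): since b = True, the clause reduces to (~a). a = False.
From (~g | a) and a = False: g = False.
In (~d | g), g is now false; ~d must hold, so d = False.
In (e | d), d is now false; e must hold, so e = True.
(~e | f): since e = True, the clause reduces to (f). f = True.
(~f | c): since f = True, the clause reduces to (c). c = True.

True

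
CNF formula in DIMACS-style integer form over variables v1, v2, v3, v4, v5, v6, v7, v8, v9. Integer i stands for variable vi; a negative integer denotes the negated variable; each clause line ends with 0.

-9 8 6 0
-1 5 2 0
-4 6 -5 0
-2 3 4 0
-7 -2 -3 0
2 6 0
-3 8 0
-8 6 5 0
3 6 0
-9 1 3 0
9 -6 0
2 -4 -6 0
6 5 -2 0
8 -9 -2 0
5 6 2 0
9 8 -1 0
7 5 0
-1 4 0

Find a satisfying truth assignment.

Branch on v1: take v1 = False.
For the remaining variables, v2 = True, v3 = True, v4 = False, v5 = True, v6 = False, v7 = False, v8 = True, v9 = True works.

v1 = F  v2 = T  v3 = T  v4 = F  v5 = T  v6 = F  v7 = F  v8 = T  v9 = T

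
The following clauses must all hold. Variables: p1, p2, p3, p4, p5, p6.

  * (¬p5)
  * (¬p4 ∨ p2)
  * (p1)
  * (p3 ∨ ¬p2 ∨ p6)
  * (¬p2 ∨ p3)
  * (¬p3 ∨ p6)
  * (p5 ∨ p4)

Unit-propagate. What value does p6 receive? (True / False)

True

(¬p5) is a unit clause: p5 = False.
Unit clause (p1) sets p1 = True.
(p4 ∨ p5): since p5 = False, the clause reduces to (p4). p4 = True.
In (p2 ∨ ¬p4), ¬p4 is now false; p2 must hold, so p2 = True.
(p3 ∨ ¬p2): since p2 = True, the clause reduces to (p3). p3 = True.
In (p6 ∨ ¬p3), ¬p3 is now false; p6 must hold, so p6 = True.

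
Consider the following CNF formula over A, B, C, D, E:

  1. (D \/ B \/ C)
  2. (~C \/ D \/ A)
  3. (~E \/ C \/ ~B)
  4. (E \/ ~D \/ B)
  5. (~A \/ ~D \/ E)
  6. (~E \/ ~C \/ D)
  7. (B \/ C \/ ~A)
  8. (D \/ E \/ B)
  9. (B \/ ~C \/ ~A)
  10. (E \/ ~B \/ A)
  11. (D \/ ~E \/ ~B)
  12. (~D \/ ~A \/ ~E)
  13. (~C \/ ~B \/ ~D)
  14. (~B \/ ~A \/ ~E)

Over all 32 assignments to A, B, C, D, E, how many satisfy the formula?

The models are:
  A=0 B=0 C=0 D=1 E=1
  A=0 B=0 C=1 D=1 E=1
  A=1 B=1 C=0 D=0 E=0
  A=1 B=1 C=1 D=0 E=0
Count: 4.

4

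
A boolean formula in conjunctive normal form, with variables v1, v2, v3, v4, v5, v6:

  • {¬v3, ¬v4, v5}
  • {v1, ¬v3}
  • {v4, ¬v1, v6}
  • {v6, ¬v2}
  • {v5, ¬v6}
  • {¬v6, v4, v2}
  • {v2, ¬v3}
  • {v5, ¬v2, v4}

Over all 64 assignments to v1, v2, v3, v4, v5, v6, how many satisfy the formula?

Split on v2, then v4.
  v2=1, v4=1: remaining (v1,v3,v5,v6) ∈ {(0,0,1,1); (1,0,1,1); (1,1,1,1)} — 3.
  v2=1, v4=0: remaining (v1,v3,v5,v6) ∈ {(0,0,1,1); (1,0,1,1); (1,1,1,1)} — 3.
  v2=0, v4=1: v1 free; 3 ways for (v3,v5,v6) × 2^1 = 6.
  v2=0, v4=0: remaining (v1,v3,v5,v6) ∈ {(0,0,0,0); (0,0,1,0)} — 2.
Total: 3 + 3 + 6 + 2 = 14.

14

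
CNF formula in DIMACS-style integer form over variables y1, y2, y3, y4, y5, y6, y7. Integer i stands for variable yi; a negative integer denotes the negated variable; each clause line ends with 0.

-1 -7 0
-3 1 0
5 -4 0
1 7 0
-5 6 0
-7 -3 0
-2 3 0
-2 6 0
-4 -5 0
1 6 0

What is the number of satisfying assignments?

10

Case analysis on y1 and y3:
  y1=1, y3=1: 5 of the 32 assignments to (y2,y4,y5,y6,y7) work.
  y1=1, y3=0: remaining (y2,y4,y5,y6,y7) ∈ {(0,0,0,0,0); (0,0,0,1,0); (0,0,1,1,0)} — 3.
  y1=0, y3=1: a clause becomes empty — 0.
  y1=0, y3=0: remaining (y2,y4,y5,y6,y7) ∈ {(0,0,0,1,1); (0,0,1,1,1)} — 2.
Total: 5 + 3 + 0 + 2 = 10.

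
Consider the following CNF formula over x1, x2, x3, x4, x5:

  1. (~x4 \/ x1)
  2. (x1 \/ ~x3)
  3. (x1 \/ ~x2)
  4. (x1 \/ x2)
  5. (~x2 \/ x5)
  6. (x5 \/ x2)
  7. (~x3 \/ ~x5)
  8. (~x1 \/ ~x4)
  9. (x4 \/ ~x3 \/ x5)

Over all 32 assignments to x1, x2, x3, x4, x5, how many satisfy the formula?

Satisfying assignments:
  x1=1 x2=0 x3=0 x4=0 x5=1
  x1=1 x2=1 x3=0 x4=0 x5=1
Count: 2.

2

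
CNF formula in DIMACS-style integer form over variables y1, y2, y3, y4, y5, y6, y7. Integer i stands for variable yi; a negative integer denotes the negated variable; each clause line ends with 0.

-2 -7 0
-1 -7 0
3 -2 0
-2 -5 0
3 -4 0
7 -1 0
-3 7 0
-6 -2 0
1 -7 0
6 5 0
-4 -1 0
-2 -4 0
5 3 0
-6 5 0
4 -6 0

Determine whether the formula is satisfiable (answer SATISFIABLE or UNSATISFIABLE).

Pure literal: y2 appears only negated; assign y2 = False.
Branch on y1: take y1 = False.
  then y7 is forced to False.
  then y3 is forced to False.
  then y4 is forced to False.
  then y5 is forced to True.
  then y6 is forced to False.
So y1=F  y2=F  y3=F  y4=F  y5=T  y6=F  y7=F is a satisfying assignment.

SATISFIABLE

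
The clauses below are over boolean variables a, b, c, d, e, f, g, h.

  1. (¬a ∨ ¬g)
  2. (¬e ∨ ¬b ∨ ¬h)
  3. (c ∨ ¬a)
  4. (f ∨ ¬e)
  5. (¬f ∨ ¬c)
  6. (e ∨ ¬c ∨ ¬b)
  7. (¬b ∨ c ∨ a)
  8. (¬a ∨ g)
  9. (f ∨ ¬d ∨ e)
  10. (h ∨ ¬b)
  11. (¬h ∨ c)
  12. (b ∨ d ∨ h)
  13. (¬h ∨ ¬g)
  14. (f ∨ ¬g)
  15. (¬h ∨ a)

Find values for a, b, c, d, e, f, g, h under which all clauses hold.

a=False  b=False  c=False  d=True  e=True  f=True  g=False  h=False

Check each clause:
  1. (¬g ∨ ¬a) — ¬g is true.
  2. (¬h ∨ ¬b ∨ ¬e) — ¬h is true.
  3. (¬a ∨ c) — ¬a is true.
  4. (f ∨ ¬e) — f is true.
  5. (¬c ∨ ¬f) — ¬c is true.
  6. (¬b ∨ e ∨ ¬c) — e is true.
  7. (a ∨ c ∨ ¬b) — ¬b is true.
  8. (¬a ∨ g) — ¬a is true.
  9. (e ∨ ¬d ∨ f) — e is true.
  10. (¬b ∨ h) — ¬b is true.
  11. (¬h ∨ c) — ¬h is true.
  12. (h ∨ b ∨ d) — d is true.
  13. (¬g ∨ ¬h) — ¬h is true.
  14. (f ∨ ¬g) — ¬g is true.
  15. (¬h ∨ a) — ¬h is true.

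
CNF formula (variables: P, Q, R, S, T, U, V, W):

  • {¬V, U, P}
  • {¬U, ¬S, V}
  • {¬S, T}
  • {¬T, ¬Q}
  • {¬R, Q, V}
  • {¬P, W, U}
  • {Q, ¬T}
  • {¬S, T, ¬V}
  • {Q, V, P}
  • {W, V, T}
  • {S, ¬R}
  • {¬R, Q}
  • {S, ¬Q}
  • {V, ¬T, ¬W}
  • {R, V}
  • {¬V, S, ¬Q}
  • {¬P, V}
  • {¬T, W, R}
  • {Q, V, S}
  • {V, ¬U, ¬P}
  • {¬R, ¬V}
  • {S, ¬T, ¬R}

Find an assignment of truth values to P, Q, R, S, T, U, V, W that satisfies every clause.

P=1, Q=0, R=0, S=0, T=0, U=1, V=1, W=0

Try P = True.
  then V is forced to True.
  then R is forced to False.
Set Q = False and propagate.
  then T is forced to False.
  then S is forced to False.
Branch on U: take U = True.
W is now unconstrained; take W = False.
Every clause has at least one true literal under this assignment.
Check each clause:
  1. {¬V, P, U} — P is true.
  2. {¬S, ¬U, V} — ¬S is true.
  3. {T, ¬S} — ¬S is true.
  4. {¬Q, ¬T} — ¬T is true.
  5. {Q, V, ¬R} — ¬R is true.
  6. {U, ¬P, W} — U is true.
  7. {¬T, Q} — ¬T is true.
  8. {T, ¬S, ¬V} — ¬S is true.
  9. {P, V, Q} — P is true.
  10. {V, W, T} — V is true.
  11. {¬R, S} — ¬R is true.
  12. {¬R, Q} — ¬R is true.
  13. {S, ¬Q} — ¬Q is true.
  14. {¬W, V, ¬T} — ¬W is true.
  15. {R, V} — V is true.
  16. {¬Q, S, ¬V} — ¬Q is true.
  17. {V, ¬P} — V is true.
  18. {¬T, R, W} — ¬T is true.
  19. {S, Q, V} — V is true.
  20. {¬P, V, ¬U} — V is true.
  21. {¬V, ¬R} — ¬R is true.
  22. {¬R, S, ¬T} — ¬T is true.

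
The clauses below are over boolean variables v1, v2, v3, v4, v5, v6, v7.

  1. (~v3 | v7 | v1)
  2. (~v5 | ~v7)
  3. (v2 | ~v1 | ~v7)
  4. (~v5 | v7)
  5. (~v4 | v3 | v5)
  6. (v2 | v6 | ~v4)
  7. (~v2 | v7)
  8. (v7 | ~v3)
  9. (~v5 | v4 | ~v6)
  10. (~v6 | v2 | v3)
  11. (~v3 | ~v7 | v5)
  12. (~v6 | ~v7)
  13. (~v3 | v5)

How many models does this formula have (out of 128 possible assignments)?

5

The models are:
  v1=F v2=F v3=F v4=F v5=F v6=F v7=F
  v1=F v2=F v3=F v4=F v5=F v6=F v7=T
  v1=F v2=T v3=F v4=F v5=F v6=F v7=T
  v1=T v2=F v3=F v4=F v5=F v6=F v7=F
  v1=T v2=T v3=F v4=F v5=F v6=F v7=T
Count: 5.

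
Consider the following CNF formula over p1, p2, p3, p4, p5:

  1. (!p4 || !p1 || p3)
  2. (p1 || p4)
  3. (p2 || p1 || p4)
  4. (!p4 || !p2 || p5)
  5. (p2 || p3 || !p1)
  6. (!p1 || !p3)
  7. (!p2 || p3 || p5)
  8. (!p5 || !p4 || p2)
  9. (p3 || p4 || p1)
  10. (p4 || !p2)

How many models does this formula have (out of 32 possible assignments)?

Satisfying assignments:
  p1=F p2=F p3=F p4=T p5=F
  p1=F p2=F p3=T p4=T p5=F
  p1=F p2=T p3=F p4=T p5=T
  p1=F p2=T p3=T p4=T p5=T
Count: 4.

4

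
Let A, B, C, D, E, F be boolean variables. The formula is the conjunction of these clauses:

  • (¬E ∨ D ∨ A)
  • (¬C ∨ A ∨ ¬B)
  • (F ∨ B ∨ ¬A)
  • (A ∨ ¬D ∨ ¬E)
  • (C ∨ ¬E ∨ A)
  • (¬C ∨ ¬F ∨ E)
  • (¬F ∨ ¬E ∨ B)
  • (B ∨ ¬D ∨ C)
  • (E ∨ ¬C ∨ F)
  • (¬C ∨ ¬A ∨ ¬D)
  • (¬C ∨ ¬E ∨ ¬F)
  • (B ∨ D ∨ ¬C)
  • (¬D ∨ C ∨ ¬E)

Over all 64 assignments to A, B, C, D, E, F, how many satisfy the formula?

14

Split on C, then E.
  C=T, E=T: remaining (A,B,D,F) ∈ {(T,T,F,F)} — 1.
  C=T, E=F: a clause becomes empty — 0.
  C=F, E=T: remaining (A,B,D,F) ∈ {(T,T,F,F); (T,T,F,T)} — 2.
  C=F, E=F: 11 of the 16 assignments to (A,B,D,F) work.
Total: 1 + 0 + 2 + 11 = 14.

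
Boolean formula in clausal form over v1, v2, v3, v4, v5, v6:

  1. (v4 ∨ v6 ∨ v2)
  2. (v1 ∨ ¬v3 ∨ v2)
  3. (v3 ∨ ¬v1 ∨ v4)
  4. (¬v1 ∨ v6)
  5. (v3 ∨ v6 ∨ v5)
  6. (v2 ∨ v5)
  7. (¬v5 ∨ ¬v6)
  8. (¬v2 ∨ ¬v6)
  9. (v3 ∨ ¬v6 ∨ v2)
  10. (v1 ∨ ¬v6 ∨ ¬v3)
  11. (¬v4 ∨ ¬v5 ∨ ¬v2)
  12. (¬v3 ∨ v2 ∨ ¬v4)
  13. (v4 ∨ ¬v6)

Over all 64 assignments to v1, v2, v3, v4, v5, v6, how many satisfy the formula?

5

Satisfying assignments:
  v1=F v2=F v3=F v4=T v5=T v6=F
  v1=F v2=T v3=F v4=F v5=T v6=F
  v1=F v2=T v3=T v4=F v5=F v6=F
  v1=F v2=T v3=T v4=F v5=T v6=F
  v1=F v2=T v3=T v4=T v5=F v6=F
That's 5 in total.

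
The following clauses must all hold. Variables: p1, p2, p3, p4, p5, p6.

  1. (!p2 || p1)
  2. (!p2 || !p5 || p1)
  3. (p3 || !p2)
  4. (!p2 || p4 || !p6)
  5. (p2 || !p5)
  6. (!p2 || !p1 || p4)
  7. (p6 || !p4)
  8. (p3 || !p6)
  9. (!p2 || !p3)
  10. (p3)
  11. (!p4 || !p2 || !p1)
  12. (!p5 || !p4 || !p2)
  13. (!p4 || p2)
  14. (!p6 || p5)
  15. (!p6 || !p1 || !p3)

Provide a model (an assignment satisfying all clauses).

p1 = F, p2 = F, p3 = T, p4 = F, p5 = F, p6 = F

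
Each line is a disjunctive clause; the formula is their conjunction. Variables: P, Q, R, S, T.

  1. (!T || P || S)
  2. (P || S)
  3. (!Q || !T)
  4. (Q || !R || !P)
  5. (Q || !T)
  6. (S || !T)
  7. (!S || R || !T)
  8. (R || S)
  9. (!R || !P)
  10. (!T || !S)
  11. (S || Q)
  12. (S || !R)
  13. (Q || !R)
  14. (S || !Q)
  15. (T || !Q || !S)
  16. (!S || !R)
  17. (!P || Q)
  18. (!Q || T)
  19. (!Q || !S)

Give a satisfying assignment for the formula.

P=0, Q=0, R=0, S=1, T=0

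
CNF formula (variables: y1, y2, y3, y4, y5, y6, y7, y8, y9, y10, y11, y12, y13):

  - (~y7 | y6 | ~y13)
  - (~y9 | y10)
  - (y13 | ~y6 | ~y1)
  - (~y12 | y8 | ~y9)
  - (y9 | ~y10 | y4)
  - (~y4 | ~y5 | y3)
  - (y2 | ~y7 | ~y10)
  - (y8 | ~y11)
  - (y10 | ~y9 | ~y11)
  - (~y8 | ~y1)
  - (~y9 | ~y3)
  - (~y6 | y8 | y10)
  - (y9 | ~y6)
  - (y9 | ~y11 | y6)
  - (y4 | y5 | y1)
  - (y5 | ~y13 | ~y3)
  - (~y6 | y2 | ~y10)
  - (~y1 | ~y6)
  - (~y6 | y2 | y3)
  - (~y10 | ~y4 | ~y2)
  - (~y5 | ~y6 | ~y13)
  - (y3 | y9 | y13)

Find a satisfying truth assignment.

Pure literal: y7 appears only negated; assign y7 = False.
Branch on y1: take y1 = False.
Branch on y2: take y2 = False.
Set y3 = False and propagate.
  then y6 is forced to False.
For the remaining variables, y4 = True, y5 = False, y8 = True, y9 = True, y10 = True, y11 = True, y12 = True, y13 = True works.
Every clause has at least one true literal under this assignment.

y1=F, y2=F, y3=F, y4=T, y5=F, y6=F, y7=F, y8=T, y9=T, y10=T, y11=T, y12=T, y13=T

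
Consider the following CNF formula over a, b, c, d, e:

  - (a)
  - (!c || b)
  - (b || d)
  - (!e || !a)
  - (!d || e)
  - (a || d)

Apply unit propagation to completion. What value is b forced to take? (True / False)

True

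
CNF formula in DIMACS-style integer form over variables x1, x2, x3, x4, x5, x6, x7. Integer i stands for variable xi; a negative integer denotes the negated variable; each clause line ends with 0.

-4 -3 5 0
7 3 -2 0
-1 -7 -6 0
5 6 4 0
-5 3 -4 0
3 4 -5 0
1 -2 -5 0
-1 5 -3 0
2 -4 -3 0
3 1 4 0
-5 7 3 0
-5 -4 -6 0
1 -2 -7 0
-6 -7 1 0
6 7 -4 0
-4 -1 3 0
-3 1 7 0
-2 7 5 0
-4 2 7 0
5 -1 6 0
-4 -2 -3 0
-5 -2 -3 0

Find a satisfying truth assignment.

x1 = T  x2 = F  x3 = T  x4 = F  x5 = T  x6 = T  x7 = F

Branch on x1: take x1 = True.
The remaining clauses are satisfied by x2 = False, x3 = True, x4 = False, x5 = True, x6 = True, x7 = False.
Every clause has at least one true literal under this assignment.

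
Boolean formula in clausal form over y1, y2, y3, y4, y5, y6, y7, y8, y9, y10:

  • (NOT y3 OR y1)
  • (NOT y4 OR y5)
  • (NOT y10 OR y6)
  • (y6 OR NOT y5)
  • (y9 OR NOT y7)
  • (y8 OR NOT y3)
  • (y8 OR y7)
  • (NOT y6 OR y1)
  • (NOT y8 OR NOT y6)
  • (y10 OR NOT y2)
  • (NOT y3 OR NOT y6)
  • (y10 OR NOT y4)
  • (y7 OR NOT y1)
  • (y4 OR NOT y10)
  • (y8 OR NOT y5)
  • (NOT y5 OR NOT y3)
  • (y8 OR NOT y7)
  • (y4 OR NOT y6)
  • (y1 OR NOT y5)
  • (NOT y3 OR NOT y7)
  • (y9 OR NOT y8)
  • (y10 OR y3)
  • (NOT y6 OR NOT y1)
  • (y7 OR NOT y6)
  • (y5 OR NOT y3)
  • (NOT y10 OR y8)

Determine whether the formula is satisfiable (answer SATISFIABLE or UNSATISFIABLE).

y6 = True:
  propagation gives y1=True; an empty clause results — contradiction.
y6 = False:
  propagation gives y10=False, y5=False, y4=False, y2=False; an empty clause results — contradiction.
Every branch closes, so no satisfying assignment exists.

UNSATISFIABLE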